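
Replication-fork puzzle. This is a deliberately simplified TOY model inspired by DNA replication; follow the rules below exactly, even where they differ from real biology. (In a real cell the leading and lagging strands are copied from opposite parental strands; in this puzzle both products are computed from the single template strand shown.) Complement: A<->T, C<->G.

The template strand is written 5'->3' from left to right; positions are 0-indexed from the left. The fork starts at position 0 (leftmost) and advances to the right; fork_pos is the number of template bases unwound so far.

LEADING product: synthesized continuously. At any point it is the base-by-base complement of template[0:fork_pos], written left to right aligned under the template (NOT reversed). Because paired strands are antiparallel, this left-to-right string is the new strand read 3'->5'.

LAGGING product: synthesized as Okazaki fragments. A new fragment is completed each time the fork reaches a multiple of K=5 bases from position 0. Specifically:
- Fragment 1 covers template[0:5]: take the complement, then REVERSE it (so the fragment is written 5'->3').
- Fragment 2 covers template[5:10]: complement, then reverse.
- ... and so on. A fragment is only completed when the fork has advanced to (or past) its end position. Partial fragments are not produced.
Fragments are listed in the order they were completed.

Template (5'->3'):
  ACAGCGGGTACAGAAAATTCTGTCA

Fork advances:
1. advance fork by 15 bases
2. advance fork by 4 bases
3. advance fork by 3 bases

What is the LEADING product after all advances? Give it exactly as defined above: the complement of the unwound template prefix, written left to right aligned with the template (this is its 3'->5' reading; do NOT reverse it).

Step 1: advance 15 -> fork_pos = 0 + 15 = 15.
Step 2: advance 4 -> fork_pos = 15 + 4 = 19.
Step 3: advance 3 -> fork_pos = 19 + 3 = 22.
Unwound prefix: template[0:22] = ACAGCGGGTACAGAAAATTCTG
Complement it base by base (A<->T, C<->G), keeping left-to-right order:
  [0:5] ACAGC -> TGTCG
  [5:10] GGGTA -> CCCAT
  [10:15] CAGAA -> GTCTT
  [15:20] AATTC -> TTAAG
  [20:22] TG -> AC
Concatenate: TGTCGCCCATGTCTTTTAAGAC (length 22; written aligned with the template, i.e. 3'->5').

Answer: TGTCGCCCATGTCTTTTAAGAC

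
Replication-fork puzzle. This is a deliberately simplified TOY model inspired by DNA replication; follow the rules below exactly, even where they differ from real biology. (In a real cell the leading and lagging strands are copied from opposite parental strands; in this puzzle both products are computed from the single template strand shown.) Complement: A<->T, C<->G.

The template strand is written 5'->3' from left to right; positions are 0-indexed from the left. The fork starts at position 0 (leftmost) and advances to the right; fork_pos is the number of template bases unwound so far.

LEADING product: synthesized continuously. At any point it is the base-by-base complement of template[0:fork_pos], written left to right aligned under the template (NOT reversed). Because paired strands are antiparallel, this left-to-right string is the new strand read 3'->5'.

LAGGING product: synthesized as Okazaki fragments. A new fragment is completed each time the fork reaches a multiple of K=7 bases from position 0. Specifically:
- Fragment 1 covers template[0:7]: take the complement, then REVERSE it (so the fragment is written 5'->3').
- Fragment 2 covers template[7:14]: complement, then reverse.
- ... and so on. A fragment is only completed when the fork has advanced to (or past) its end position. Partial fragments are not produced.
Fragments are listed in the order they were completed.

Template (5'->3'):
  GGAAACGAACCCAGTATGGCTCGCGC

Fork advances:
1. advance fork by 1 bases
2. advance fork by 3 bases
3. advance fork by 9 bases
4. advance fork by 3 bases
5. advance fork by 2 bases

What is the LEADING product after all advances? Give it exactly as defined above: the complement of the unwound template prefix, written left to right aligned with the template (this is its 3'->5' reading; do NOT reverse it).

Step 1: advance 1 -> fork_pos = 0 + 1 = 1.
Step 2: advance 3 -> fork_pos = 1 + 3 = 4.
Step 3: advance 9 -> fork_pos = 4 + 9 = 13.
Step 4: advance 3 -> fork_pos = 13 + 3 = 16.
Step 5: advance 2 -> fork_pos = 16 + 2 = 18.
Unwound prefix: template[0:18] = GGAAACGAACCCAGTATG
Complement it base by base (A<->T, C<->G), keeping left-to-right order:
  [0:5] GGAAA -> CCTTT
  [5:10] CGAAC -> GCTTG
  [10:15] CCAGT -> GGTCA
  [15:18] ATG -> TAC
Concatenate: CCTTTGCTTGGGTCATAC (length 18; written aligned with the template, i.e. 3'->5').

Answer: CCTTTGCTTGGGTCATAC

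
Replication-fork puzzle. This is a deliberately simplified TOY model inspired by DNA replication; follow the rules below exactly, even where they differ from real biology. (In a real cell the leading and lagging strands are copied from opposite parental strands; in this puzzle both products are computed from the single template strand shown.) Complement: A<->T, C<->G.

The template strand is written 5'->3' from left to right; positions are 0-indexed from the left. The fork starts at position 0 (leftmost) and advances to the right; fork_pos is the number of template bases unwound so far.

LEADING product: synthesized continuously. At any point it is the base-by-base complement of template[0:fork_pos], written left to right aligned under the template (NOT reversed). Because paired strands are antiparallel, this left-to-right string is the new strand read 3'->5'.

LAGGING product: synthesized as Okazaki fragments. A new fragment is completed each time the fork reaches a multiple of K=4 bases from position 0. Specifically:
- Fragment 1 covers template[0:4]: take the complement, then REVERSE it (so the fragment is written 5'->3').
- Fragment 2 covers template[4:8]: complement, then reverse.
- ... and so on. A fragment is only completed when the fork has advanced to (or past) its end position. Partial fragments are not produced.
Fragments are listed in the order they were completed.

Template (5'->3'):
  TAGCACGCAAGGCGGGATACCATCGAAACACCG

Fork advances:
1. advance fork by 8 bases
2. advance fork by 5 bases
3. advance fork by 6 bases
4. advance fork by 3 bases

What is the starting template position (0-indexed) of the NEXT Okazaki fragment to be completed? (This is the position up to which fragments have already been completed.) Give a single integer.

Answer: 20

Derivation:
Step 1: advance 8 -> fork_pos = 0 + 8 = 8. Reached multiple(s) of 4: 4, 8 -> fragments 1-2 completed (2 total).
Step 2: advance 5 -> fork_pos = 8 + 5 = 13. Reached multiple(s) of 4: 12 -> fragment 3 completed (3 total).
Step 3: advance 6 -> fork_pos = 13 + 6 = 19. Reached multiple(s) of 4: 16 -> fragment 4 completed (4 total).
Step 4: advance 3 -> fork_pos = 19 + 3 = 22. Reached multiple(s) of 4: 20 -> fragment 5 completed (5 total).
5 fragment(s) completed, covering template[0:20] (5 x 4 = 20). The next fragment, fragment 6, covers template[20:24], so it starts at position 20.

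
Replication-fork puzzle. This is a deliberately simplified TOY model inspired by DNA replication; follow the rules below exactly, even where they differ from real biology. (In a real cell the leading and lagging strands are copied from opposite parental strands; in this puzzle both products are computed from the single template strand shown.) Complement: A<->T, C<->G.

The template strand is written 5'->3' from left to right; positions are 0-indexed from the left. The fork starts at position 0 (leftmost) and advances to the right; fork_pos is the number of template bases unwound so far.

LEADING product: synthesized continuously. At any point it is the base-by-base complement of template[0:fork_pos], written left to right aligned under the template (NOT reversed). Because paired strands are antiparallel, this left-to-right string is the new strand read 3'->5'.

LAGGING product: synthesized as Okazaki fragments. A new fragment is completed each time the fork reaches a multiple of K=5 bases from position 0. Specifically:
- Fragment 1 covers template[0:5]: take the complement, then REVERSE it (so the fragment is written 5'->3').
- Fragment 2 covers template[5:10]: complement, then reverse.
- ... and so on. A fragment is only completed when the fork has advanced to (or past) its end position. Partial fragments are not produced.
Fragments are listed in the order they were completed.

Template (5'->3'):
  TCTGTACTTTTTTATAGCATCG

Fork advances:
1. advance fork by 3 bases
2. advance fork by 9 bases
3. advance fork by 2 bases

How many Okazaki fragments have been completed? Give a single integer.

Answer: 2

Derivation:
Step 1: advance 3 -> fork_pos = 0 + 3 = 3. Next multiple of 5 is 5 (not reached); still 0 fragment(s).
Step 2: advance 9 -> fork_pos = 3 + 9 = 12. Reached multiple(s) of 5: 5, 10 -> fragments 1-2 completed (2 total).
Step 3: advance 2 -> fork_pos = 12 + 2 = 14. Next multiple of 5 is 15 (not reached); still 2 fragment(s).
Check: final fork_pos = 14; the multiples of 5 that are <= 14 are 5..10 -> 14 // 5 = 2 completed fragment(s).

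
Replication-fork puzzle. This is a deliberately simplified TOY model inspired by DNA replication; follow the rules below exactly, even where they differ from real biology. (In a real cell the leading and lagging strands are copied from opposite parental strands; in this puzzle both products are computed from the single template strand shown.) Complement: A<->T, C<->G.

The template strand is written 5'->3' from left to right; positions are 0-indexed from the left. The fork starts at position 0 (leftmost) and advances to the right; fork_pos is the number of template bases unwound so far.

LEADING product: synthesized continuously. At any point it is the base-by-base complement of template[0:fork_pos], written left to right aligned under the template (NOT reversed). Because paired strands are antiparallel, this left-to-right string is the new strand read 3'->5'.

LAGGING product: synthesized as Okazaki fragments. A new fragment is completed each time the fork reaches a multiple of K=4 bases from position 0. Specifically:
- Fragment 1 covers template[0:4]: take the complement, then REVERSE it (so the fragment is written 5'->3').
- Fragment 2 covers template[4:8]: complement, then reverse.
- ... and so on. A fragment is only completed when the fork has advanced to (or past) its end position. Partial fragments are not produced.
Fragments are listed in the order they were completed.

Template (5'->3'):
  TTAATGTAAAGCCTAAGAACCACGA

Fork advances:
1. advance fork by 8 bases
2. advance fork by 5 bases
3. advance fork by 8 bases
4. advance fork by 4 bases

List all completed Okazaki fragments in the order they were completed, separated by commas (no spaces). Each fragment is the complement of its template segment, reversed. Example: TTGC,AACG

Step 1: advance 8 -> fork_pos = 0 + 8 = 8. Reached multiple(s) of 4: 4, 8 -> fragments 1-2 completed (2 total).
Step 2: advance 5 -> fork_pos = 8 + 5 = 13. Reached multiple(s) of 4: 12 -> fragment 3 completed (3 total).
Step 3: advance 8 -> fork_pos = 13 + 8 = 21. Reached multiple(s) of 4: 16, 20 -> fragments 4-5 completed (5 total).
Step 4: advance 4 -> fork_pos = 21 + 4 = 25. Reached multiple(s) of 4: 24 -> fragment 6 completed (6 total).
Final fork_pos = 25, so 6 fragment(s) are complete. Build each: template segment -> complement -> reverse.
Fragment 1: template[0:4] = TTAA -> complement AATT -> reversed TTAA
Fragment 2: template[4:8] = TGTA -> complement ACAT -> reversed TACA
Fragment 3: template[8:12] = AAGC -> complement TTCG -> reversed GCTT
Fragment 4: template[12:16] = CTAA -> complement GATT -> reversed TTAG
Fragment 5: template[16:20] = GAAC -> complement CTTG -> reversed GTTC
Fragment 6: template[20:24] = CACG -> complement GTGC -> reversed CGTG

Answer: TTAA,TACA,GCTT,TTAG,GTTC,CGTG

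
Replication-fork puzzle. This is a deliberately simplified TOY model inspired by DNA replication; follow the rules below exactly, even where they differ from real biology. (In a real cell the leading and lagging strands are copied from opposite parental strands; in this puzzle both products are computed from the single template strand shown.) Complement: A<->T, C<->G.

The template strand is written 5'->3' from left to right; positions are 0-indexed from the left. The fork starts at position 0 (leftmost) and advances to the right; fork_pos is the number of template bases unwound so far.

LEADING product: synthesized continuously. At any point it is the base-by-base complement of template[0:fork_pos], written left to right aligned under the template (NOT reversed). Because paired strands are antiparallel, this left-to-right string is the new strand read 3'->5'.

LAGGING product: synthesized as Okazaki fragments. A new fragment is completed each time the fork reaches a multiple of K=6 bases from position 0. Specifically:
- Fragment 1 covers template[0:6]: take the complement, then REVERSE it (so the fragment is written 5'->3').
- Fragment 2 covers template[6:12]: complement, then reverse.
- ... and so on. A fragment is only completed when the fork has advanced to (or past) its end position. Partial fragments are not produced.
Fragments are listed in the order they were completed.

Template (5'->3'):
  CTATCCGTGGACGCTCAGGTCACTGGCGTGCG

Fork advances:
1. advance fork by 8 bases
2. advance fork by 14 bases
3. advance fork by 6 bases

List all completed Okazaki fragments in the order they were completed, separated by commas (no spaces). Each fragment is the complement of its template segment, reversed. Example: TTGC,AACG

Step 1: advance 8 -> fork_pos = 0 + 8 = 8. Reached multiple(s) of 6: 6 -> fragment 1 completed (1 total).
Step 2: advance 14 -> fork_pos = 8 + 14 = 22. Reached multiple(s) of 6: 12, 18 -> fragments 2-3 completed (3 total).
Step 3: advance 6 -> fork_pos = 22 + 6 = 28. Reached multiple(s) of 6: 24 -> fragment 4 completed (4 total).
Final fork_pos = 28, so 4 fragment(s) are complete. Build each: template segment -> complement -> reverse.
Fragment 1: template[0:6] = CTATCC -> complement GATAGG -> reversed GGATAG
Fragment 2: template[6:12] = GTGGAC -> complement CACCTG -> reversed GTCCAC
Fragment 3: template[12:18] = GCTCAG -> complement CGAGTC -> reversed CTGAGC
Fragment 4: template[18:24] = GTCACT -> complement CAGTGA -> reversed AGTGAC

Answer: GGATAG,GTCCAC,CTGAGC,AGTGAC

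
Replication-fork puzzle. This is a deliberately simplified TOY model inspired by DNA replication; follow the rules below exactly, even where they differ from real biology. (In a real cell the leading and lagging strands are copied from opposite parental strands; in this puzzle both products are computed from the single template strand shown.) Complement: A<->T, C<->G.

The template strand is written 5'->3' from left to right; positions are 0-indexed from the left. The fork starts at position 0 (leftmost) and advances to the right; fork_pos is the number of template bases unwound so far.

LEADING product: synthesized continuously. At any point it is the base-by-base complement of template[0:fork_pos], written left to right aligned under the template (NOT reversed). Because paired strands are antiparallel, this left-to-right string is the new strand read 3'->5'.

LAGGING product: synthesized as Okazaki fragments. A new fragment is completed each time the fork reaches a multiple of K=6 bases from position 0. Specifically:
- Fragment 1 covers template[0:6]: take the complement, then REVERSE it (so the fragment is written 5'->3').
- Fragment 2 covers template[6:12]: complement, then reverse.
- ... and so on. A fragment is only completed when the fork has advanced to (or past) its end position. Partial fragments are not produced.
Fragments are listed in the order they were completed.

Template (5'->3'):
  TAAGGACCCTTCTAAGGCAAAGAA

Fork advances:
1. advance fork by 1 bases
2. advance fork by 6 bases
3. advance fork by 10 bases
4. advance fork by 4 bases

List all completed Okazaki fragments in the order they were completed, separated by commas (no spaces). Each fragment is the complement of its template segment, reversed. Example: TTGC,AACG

Step 1: advance 1 -> fork_pos = 0 + 1 = 1. Next multiple of 6 is 6 (not reached); still 0 fragment(s).
Step 2: advance 6 -> fork_pos = 1 + 6 = 7. Reached multiple(s) of 6: 6 -> fragment 1 completed (1 total).
Step 3: advance 10 -> fork_pos = 7 + 10 = 17. Reached multiple(s) of 6: 12 -> fragment 2 completed (2 total).
Step 4: advance 4 -> fork_pos = 17 + 4 = 21. Reached multiple(s) of 6: 18 -> fragment 3 completed (3 total).
Final fork_pos = 21, so 3 fragment(s) are complete. Build each: template segment -> complement -> reverse.
Fragment 1: template[0:6] = TAAGGA -> complement ATTCCT -> reversed TCCTTA
Fragment 2: template[6:12] = CCCTTC -> complement GGGAAG -> reversed GAAGGG
Fragment 3: template[12:18] = TAAGGC -> complement ATTCCG -> reversed GCCTTA

Answer: TCCTTA,GAAGGG,GCCTTA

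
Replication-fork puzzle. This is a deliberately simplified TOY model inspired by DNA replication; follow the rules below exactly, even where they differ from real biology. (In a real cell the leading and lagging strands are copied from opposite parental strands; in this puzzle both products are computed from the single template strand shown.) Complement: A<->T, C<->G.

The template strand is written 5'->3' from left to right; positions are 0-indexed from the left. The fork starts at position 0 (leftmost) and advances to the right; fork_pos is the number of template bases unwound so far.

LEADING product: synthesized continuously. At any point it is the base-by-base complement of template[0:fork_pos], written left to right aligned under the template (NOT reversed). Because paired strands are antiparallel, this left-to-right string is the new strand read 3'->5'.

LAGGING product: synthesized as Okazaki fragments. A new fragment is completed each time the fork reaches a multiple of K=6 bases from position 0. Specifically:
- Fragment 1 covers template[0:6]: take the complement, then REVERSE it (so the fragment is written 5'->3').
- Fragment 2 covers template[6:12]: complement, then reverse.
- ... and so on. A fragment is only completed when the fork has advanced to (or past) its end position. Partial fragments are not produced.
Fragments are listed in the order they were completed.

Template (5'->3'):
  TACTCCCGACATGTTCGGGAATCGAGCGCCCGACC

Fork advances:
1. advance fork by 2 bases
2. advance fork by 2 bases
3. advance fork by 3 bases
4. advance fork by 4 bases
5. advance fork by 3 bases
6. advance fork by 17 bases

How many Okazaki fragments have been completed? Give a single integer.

Step 1: advance 2 -> fork_pos = 0 + 2 = 2. Next multiple of 6 is 6 (not reached); still 0 fragment(s).
Step 2: advance 2 -> fork_pos = 2 + 2 = 4. Next multiple of 6 is 6 (not reached); still 0 fragment(s).
Step 3: advance 3 -> fork_pos = 4 + 3 = 7. Reached multiple(s) of 6: 6 -> fragment 1 completed (1 total).
Step 4: advance 4 -> fork_pos = 7 + 4 = 11. Next multiple of 6 is 12 (not reached); still 1 fragment(s).
Step 5: advance 3 -> fork_pos = 11 + 3 = 14. Reached multiple(s) of 6: 12 -> fragment 2 completed (2 total).
Step 6: advance 17 -> fork_pos = 14 + 17 = 31. Reached multiple(s) of 6: 18, 24, 30 -> fragments 3-5 completed (5 total).
Check: final fork_pos = 31; the multiples of 6 that are <= 31 are 6..30 -> 31 // 6 = 5 completed fragment(s).

Answer: 5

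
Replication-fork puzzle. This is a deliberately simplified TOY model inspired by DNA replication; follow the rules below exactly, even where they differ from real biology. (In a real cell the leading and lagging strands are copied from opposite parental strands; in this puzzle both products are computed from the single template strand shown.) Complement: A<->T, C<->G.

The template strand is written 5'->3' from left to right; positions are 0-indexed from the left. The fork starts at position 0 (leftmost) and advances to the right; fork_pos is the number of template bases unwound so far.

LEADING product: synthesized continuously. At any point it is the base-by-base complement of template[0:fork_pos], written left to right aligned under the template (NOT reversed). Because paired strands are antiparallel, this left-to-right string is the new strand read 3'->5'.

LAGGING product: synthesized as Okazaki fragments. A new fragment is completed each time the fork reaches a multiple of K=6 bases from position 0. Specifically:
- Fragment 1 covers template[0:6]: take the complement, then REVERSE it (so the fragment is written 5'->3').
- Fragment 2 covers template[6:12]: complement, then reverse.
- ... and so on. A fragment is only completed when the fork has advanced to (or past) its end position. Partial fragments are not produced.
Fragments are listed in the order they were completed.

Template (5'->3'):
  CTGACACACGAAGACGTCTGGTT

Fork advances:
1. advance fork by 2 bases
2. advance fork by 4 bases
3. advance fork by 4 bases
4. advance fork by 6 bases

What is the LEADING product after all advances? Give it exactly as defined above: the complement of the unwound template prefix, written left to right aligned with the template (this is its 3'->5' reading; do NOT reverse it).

Answer: GACTGTGTGCTTCTGC

Derivation:
Step 1: advance 2 -> fork_pos = 0 + 2 = 2.
Step 2: advance 4 -> fork_pos = 2 + 4 = 6.
Step 3: advance 4 -> fork_pos = 6 + 4 = 10.
Step 4: advance 6 -> fork_pos = 10 + 6 = 16.
Unwound prefix: template[0:16] = CTGACACACGAAGACG
Complement it base by base (A<->T, C<->G), keeping left-to-right order:
  [0:5] CTGAC -> GACTG
  [5:10] ACACG -> TGTGC
  [10:15] AAGAC -> TTCTG
  [15:16] G -> C
Concatenate: GACTGTGTGCTTCTGC (length 16; written aligned with the template, i.e. 3'->5').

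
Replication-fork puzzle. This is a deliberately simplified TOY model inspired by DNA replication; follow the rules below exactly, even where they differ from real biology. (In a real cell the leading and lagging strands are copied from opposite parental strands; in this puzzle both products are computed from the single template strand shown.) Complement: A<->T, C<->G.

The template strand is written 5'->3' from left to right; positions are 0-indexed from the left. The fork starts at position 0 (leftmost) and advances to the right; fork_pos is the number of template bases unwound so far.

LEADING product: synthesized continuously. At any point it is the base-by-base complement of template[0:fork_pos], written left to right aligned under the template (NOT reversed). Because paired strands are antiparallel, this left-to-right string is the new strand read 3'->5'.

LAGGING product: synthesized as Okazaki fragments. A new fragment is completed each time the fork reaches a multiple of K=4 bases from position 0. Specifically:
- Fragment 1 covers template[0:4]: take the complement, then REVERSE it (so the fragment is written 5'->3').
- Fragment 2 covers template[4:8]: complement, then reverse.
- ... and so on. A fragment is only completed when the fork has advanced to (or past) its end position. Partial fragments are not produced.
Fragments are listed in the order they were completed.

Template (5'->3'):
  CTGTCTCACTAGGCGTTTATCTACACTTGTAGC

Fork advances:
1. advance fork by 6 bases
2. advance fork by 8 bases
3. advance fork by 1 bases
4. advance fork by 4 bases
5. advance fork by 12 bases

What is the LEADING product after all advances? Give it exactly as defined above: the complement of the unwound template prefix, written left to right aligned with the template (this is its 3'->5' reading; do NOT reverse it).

Answer: GACAGAGTGATCCGCAAATAGATGTGAACAT

Derivation:
Step 1: advance 6 -> fork_pos = 0 + 6 = 6.
Step 2: advance 8 -> fork_pos = 6 + 8 = 14.
Step 3: advance 1 -> fork_pos = 14 + 1 = 15.
Step 4: advance 4 -> fork_pos = 15 + 4 = 19.
Step 5: advance 12 -> fork_pos = 19 + 12 = 31.
Unwound prefix: template[0:31] = CTGTCTCACTAGGCGTTTATCTACACTTGTA
Complement it base by base (A<->T, C<->G), keeping left-to-right order:
  [0:5] CTGTC -> GACAG
  [5:10] TCACT -> AGTGA
  [10:15] AGGCG -> TCCGC
  [15:20] TTTAT -> AAATA
  [20:25] CTACA -> GATGT
  [25:30] CTTGT -> GAACA
  [30:31] A -> T
Concatenate: GACAGAGTGATCCGCAAATAGATGTGAACAT (length 31; written aligned with the template, i.e. 3'->5').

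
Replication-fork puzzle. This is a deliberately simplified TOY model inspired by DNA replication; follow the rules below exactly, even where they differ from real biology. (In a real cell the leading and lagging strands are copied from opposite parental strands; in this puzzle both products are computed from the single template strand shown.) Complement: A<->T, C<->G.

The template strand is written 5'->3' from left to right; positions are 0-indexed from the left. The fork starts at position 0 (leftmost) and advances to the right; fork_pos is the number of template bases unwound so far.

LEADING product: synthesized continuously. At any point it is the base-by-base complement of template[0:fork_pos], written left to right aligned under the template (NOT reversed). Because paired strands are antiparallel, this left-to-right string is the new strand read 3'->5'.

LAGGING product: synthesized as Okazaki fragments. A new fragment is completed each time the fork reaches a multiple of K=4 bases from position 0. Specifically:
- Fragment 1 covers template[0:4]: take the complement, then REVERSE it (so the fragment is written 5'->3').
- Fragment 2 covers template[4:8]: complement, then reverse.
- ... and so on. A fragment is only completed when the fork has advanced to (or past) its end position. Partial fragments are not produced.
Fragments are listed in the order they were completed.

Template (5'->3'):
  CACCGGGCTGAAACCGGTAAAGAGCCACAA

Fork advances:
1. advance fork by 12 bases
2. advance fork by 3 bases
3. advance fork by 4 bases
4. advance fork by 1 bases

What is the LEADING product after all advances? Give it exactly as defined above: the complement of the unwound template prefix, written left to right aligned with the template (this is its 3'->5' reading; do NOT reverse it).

Answer: GTGGCCCGACTTTGGCCATT

Derivation:
Step 1: advance 12 -> fork_pos = 0 + 12 = 12.
Step 2: advance 3 -> fork_pos = 12 + 3 = 15.
Step 3: advance 4 -> fork_pos = 15 + 4 = 19.
Step 4: advance 1 -> fork_pos = 19 + 1 = 20.
Unwound prefix: template[0:20] = CACCGGGCTGAAACCGGTAA
Complement it base by base (A<->T, C<->G), keeping left-to-right order:
  [0:5] CACCG -> GTGGC
  [5:10] GGCTG -> CCGAC
  [10:15] AAACC -> TTTGG
  [15:20] GGTAA -> CCATT
Concatenate: GTGGCCCGACTTTGGCCATT (length 20; written aligned with the template, i.e. 3'->5').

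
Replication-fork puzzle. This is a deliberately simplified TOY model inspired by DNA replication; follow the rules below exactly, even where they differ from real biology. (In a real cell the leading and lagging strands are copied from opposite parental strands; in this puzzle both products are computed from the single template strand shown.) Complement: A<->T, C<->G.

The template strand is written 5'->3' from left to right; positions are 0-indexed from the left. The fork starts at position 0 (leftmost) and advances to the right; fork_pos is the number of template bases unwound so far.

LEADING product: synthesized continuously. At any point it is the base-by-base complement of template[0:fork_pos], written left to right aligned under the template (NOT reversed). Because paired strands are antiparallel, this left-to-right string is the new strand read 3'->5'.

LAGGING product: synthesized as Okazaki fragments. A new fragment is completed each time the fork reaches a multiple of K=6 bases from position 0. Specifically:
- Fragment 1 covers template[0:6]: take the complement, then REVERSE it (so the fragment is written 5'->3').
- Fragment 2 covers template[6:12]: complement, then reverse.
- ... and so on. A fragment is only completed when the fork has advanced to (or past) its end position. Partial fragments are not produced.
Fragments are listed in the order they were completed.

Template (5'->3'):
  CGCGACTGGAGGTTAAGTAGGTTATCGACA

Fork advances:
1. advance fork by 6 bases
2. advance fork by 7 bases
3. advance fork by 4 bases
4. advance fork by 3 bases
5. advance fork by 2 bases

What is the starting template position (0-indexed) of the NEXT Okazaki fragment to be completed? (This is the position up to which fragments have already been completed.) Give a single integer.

Step 1: advance 6 -> fork_pos = 0 + 6 = 6. Reached multiple(s) of 6: 6 -> fragment 1 completed (1 total).
Step 2: advance 7 -> fork_pos = 6 + 7 = 13. Reached multiple(s) of 6: 12 -> fragment 2 completed (2 total).
Step 3: advance 4 -> fork_pos = 13 + 4 = 17. Next multiple of 6 is 18 (not reached); still 2 fragment(s).
Step 4: advance 3 -> fork_pos = 17 + 3 = 20. Reached multiple(s) of 6: 18 -> fragment 3 completed (3 total).
Step 5: advance 2 -> fork_pos = 20 + 2 = 22. Next multiple of 6 is 24 (not reached); still 3 fragment(s).
3 fragment(s) completed, covering template[0:18] (3 x 6 = 18). The next fragment, fragment 4, covers template[18:24], so it starts at position 18.

Answer: 18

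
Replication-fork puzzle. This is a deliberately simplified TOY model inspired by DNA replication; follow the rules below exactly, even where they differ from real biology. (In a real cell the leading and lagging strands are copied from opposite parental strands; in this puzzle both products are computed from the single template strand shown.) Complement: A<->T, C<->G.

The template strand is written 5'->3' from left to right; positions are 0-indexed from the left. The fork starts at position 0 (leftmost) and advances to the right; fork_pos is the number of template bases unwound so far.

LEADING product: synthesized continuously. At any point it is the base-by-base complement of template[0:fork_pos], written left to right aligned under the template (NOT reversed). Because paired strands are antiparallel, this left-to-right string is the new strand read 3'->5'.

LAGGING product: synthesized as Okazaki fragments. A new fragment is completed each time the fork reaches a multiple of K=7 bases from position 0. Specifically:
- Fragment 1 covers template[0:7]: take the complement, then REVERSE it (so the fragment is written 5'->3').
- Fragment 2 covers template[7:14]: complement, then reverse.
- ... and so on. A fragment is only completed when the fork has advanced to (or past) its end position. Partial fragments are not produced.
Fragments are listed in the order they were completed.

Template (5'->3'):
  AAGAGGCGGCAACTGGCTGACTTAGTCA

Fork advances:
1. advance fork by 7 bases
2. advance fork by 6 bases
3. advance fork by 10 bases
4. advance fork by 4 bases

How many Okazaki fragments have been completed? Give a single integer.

Step 1: advance 7 -> fork_pos = 0 + 7 = 7. Reached multiple(s) of 7: 7 -> fragment 1 completed (1 total).
Step 2: advance 6 -> fork_pos = 7 + 6 = 13. Next multiple of 7 is 14 (not reached); still 1 fragment(s).
Step 3: advance 10 -> fork_pos = 13 + 10 = 23. Reached multiple(s) of 7: 14, 21 -> fragments 2-3 completed (3 total).
Step 4: advance 4 -> fork_pos = 23 + 4 = 27. Next multiple of 7 is 28 (not reached); still 3 fragment(s).
Check: final fork_pos = 27; the multiples of 7 that are <= 27 are 7..21 -> 27 // 7 = 3 completed fragment(s).

Answer: 3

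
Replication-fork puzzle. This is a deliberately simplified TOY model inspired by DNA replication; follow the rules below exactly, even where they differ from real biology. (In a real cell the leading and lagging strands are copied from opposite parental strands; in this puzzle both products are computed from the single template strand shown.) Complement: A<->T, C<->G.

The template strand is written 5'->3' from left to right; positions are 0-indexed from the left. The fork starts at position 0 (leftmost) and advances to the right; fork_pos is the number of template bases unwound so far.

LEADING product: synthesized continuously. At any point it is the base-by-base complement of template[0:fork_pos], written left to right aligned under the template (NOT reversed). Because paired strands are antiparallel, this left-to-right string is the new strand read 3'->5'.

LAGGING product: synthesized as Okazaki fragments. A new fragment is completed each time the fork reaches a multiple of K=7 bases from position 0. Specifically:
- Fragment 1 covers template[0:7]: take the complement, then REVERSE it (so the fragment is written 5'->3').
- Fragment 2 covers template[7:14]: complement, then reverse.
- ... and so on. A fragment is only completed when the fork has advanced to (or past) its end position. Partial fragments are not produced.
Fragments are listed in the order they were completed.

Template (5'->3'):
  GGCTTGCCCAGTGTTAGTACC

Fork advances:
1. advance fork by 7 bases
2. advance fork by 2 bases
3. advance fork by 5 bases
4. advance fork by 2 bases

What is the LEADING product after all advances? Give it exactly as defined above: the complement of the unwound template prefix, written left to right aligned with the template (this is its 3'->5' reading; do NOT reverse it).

Answer: CCGAACGGGTCACAAT

Derivation:
Step 1: advance 7 -> fork_pos = 0 + 7 = 7.
Step 2: advance 2 -> fork_pos = 7 + 2 = 9.
Step 3: advance 5 -> fork_pos = 9 + 5 = 14.
Step 4: advance 2 -> fork_pos = 14 + 2 = 16.
Unwound prefix: template[0:16] = GGCTTGCCCAGTGTTA
Complement it base by base (A<->T, C<->G), keeping left-to-right order:
  [0:5] GGCTT -> CCGAA
  [5:10] GCCCA -> CGGGT
  [10:15] GTGTT -> CACAA
  [15:16] A -> T
Concatenate: CCGAACGGGTCACAAT (length 16; written aligned with the template, i.e. 3'->5').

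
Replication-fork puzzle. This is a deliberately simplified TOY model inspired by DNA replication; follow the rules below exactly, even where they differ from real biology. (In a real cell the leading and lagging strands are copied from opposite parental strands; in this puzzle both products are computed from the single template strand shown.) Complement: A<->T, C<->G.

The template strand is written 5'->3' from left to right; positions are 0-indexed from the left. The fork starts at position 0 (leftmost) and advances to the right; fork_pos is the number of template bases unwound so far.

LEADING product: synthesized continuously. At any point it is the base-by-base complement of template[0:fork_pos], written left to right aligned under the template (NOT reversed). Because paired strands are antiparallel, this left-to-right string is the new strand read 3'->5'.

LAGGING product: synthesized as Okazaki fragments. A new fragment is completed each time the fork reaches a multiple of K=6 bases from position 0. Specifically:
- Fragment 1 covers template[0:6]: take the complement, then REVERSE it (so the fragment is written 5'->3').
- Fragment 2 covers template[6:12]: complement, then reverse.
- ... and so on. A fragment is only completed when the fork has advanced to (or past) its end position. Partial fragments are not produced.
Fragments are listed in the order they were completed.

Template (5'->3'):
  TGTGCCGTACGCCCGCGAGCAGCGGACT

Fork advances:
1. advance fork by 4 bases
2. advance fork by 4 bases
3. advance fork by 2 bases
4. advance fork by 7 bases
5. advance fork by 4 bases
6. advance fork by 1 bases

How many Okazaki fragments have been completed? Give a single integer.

Step 1: advance 4 -> fork_pos = 0 + 4 = 4. Next multiple of 6 is 6 (not reached); still 0 fragment(s).
Step 2: advance 4 -> fork_pos = 4 + 4 = 8. Reached multiple(s) of 6: 6 -> fragment 1 completed (1 total).
Step 3: advance 2 -> fork_pos = 8 + 2 = 10. Next multiple of 6 is 12 (not reached); still 1 fragment(s).
Step 4: advance 7 -> fork_pos = 10 + 7 = 17. Reached multiple(s) of 6: 12 -> fragment 2 completed (2 total).
Step 5: advance 4 -> fork_pos = 17 + 4 = 21. Reached multiple(s) of 6: 18 -> fragment 3 completed (3 total).
Step 6: advance 1 -> fork_pos = 21 + 1 = 22. Next multiple of 6 is 24 (not reached); still 3 fragment(s).
Check: final fork_pos = 22; the multiples of 6 that are <= 22 are 6..18 -> 22 // 6 = 3 completed fragment(s).

Answer: 3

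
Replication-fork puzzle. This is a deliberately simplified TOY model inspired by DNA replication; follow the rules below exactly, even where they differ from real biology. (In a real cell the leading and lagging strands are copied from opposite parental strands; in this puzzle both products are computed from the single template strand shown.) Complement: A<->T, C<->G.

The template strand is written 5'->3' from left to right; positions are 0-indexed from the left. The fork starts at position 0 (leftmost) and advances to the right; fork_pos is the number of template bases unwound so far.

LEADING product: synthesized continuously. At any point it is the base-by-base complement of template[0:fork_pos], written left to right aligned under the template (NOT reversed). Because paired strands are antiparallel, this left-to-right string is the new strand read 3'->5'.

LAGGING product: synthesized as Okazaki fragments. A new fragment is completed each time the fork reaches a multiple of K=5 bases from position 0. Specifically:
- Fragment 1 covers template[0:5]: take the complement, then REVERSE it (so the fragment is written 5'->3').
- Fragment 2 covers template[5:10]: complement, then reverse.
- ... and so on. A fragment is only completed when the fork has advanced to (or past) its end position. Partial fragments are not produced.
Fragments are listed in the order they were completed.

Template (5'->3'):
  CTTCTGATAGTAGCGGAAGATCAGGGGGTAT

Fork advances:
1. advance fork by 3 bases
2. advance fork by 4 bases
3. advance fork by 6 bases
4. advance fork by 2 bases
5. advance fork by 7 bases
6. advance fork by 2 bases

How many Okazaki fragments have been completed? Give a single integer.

Answer: 4

Derivation:
Step 1: advance 3 -> fork_pos = 0 + 3 = 3. Next multiple of 5 is 5 (not reached); still 0 fragment(s).
Step 2: advance 4 -> fork_pos = 3 + 4 = 7. Reached multiple(s) of 5: 5 -> fragment 1 completed (1 total).
Step 3: advance 6 -> fork_pos = 7 + 6 = 13. Reached multiple(s) of 5: 10 -> fragment 2 completed (2 total).
Step 4: advance 2 -> fork_pos = 13 + 2 = 15. Reached multiple(s) of 5: 15 -> fragment 3 completed (3 total).
Step 5: advance 7 -> fork_pos = 15 + 7 = 22. Reached multiple(s) of 5: 20 -> fragment 4 completed (4 total).
Step 6: advance 2 -> fork_pos = 22 + 2 = 24. Next multiple of 5 is 25 (not reached); still 4 fragment(s).
Check: final fork_pos = 24; the multiples of 5 that are <= 24 are 5..20 -> 24 // 5 = 4 completed fragment(s).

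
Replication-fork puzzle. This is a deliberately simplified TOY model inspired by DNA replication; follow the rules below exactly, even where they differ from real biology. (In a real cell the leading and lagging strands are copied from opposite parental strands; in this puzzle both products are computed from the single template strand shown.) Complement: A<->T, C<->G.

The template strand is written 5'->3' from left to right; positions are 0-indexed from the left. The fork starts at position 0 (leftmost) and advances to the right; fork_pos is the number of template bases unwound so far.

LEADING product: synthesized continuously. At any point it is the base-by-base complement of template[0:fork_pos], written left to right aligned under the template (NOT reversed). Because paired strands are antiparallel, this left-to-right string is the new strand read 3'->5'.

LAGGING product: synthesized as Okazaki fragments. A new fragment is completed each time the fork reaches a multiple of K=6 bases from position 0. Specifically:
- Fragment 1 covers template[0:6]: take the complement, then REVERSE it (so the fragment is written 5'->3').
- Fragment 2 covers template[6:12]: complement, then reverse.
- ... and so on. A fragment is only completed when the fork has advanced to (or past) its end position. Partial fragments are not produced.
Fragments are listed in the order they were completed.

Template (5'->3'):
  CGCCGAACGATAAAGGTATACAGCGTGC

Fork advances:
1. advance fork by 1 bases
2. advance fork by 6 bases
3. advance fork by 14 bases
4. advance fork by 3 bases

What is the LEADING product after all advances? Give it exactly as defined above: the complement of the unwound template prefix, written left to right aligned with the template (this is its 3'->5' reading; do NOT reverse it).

Step 1: advance 1 -> fork_pos = 0 + 1 = 1.
Step 2: advance 6 -> fork_pos = 1 + 6 = 7.
Step 3: advance 14 -> fork_pos = 7 + 14 = 21.
Step 4: advance 3 -> fork_pos = 21 + 3 = 24.
Unwound prefix: template[0:24] = CGCCGAACGATAAAGGTATACAGC
Complement it base by base (A<->T, C<->G), keeping left-to-right order:
  [0:5] CGCCG -> GCGGC
  [5:10] AACGA -> TTGCT
  [10:15] TAAAG -> ATTTC
  [15:20] GTATA -> CATAT
  [20:24] CAGC -> GTCG
Concatenate: GCGGCTTGCTATTTCCATATGTCG (length 24; written aligned with the template, i.e. 3'->5').

Answer: GCGGCTTGCTATTTCCATATGTCG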